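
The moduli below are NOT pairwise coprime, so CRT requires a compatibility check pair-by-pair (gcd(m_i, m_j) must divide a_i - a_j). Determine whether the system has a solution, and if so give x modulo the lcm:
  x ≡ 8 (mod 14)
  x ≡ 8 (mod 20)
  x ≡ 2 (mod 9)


Moduli 14, 20, 9 are not pairwise coprime, so CRT works modulo lcm(m_i) when all pairwise compatibility conditions hold.
Pairwise compatibility: gcd(m_i, m_j) must divide a_i - a_j for every pair.
Merge one congruence at a time:
  Start: x ≡ 8 (mod 14).
  Combine with x ≡ 8 (mod 20): gcd(14, 20) = 2; 8 - 8 = 0, which IS divisible by 2, so compatible.
    Write x = 8 + 14·t and substitute into x ≡ 8 (mod 20): 14·t ≡ 8 − 8 = 0 (mod 20).
    Divide the congruence (and modulus) by g = 2: 7·t ≡ 0 (mod 10).
    The inverse of 7 mod 10 is 3 (since 7·3 = 21 = 2·10 + 1), so t ≡ 3·0 = 0 ≡ 0 (mod 10).
    Then x = 8 + 14·0 = 8, valid modulo lcm(14, 20) = 140: x ≡ 8 (mod 140).
  Combine with x ≡ 2 (mod 9): gcd(140, 9) = 1; 2 - 8 = -6, which IS divisible by 1, so compatible.
    Write x = 8 + 140·t and substitute into x ≡ 2 (mod 9): 140·t ≡ 2 − 8 = -6 (mod 9).
    Reduce coefficients mod 9: 5·t ≡ 3 (mod 9).
    The inverse of 5 mod 9 is 2 (since 5·2 = 10 = 1·9 + 1), so t ≡ 2·3 = 6 ≡ 6 (mod 9).
    Then x = 8 + 140·6 = 848, valid modulo lcm(140, 9) = 1260: x ≡ 848 (mod 1260).
Verify: 848 mod 14 = 8, 848 mod 20 = 8, 848 mod 9 = 2.

x ≡ 848 (mod 1260).


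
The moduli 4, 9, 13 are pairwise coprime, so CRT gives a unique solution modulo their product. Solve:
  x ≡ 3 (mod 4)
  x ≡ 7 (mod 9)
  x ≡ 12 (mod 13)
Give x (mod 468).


Moduli 4, 9, 13 are pairwise coprime; by CRT there is a unique solution modulo M = 4 · 9 · 13 = 468.
Solve pairwise, accumulating the modulus:
  Start with x ≡ 3 (mod 4).
  Combine with x ≡ 7 (mod 9): since gcd(4, 9) = 1, we get a unique residue mod 36.
    Write x = 3 + 4·t and substitute into x ≡ 7 (mod 9): 4·t ≡ 7 − 3 = 4 (mod 9).
    The inverse of 4 mod 9 is 7 (since 4·7 = 28 = 3·9 + 1), so t ≡ 7·4 = 28 ≡ 1 (mod 9).
    Then x = 3 + 4·1 = 7, valid modulo lcm(4, 9) = 36: x ≡ 7 (mod 36).
  Combine with x ≡ 12 (mod 13): since gcd(36, 13) = 1, we get a unique residue mod 468.
    Write x = 7 + 36·t and substitute into x ≡ 12 (mod 13): 36·t ≡ 12 − 7 = 5 (mod 13).
    Reduce coefficients mod 13: 10·t ≡ 5 (mod 13).
    The inverse of 10 mod 13 is 4 (since 10·4 = 40 = 3·13 + 1), so t ≡ 4·5 = 20 ≡ 7 (mod 13).
    Then x = 7 + 36·7 = 259, valid modulo lcm(36, 13) = 468: x ≡ 259 (mod 468).
Verify: 259 mod 4 = 3 ✓, 259 mod 9 = 7 ✓, 259 mod 13 = 12 ✓.

x ≡ 259 (mod 468).


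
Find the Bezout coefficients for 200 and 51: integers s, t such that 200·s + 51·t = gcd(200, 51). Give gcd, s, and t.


Euclidean algorithm on (200, 51) — divide until remainder is 0:
  200 = 3 · 51 + 47
  51 = 1 · 47 + 4
  47 = 11 · 4 + 3
  4 = 1 · 3 + 1
  3 = 3 · 1 + 0
gcd(200, 51) = 1.
Track Bezout coefficients alongside the remainders: start with r₀ = 200 = a·1 + b·0 (s = 1, t = 0) and r₁ = 51 = a·0 + b·1 (s = 0, t = 1); each new remainder r_{k+1} = r_{k-1} − q_k·r_k inherits s_{k+1} = s_{k-1} − q_k·s_k, t_{k+1} = t_{k-1} − q_k·t_k, so r_k = a·s_k + b·t_k at every step:
  q = 3: r = 47, s = 1 − 3·0 = 1, t = 0 − 3·1 = -3  (check: 200·1 + 51·(-3) = 47)
  q = 1: r = 4, s = 0 − 1·1 = -1, t = 1 − 1·(-3) = 4  (check: 200·(-1) + 51·4 = 4)
  q = 11: r = 3, s = 1 − 11·(-1) = 12, t = -3 − 11·4 = -47  (check: 200·12 + 51·(-47) = 3)
  q = 1: r = 1, s = -1 − 1·12 = -13, t = 4 − 1·(-47) = 51  (check: 200·(-13) + 51·51 = 1)
The row with r = 1 (the gcd) gives the Bezout coefficients s = -13, t = 51.
Result: 200 · (-13) + 51 · (51) = 1.

gcd(200, 51) = 1; s = -13, t = 51 (check: 200·(-13) + 51·51 = 1).


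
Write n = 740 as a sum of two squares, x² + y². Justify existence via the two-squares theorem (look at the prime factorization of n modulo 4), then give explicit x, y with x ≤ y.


Step 1: Factor n = 740 = 2^2 · 5 · 37.
Step 2: Check the mod-4 condition on each prime factor: 2 = 2 (special); 5 ≡ 1 (mod 4), exponent 1; 37 ≡ 1 (mod 4), exponent 1.
All primes ≡ 3 (mod 4) appear to even exponent (or don't appear), so by the two-squares theorem n IS expressible as a sum of two squares.
Step 3: Build a representation. Group n = k² · m with k = 2 and m = 5 · 37 = 185 (a product of primes ≡ 1 (mod 4)); a representation of m scales to one of n via (k·x)² + (k·y)² = k²(x² + y²). Each prime p ≡ 1 (mod 4) is itself a sum of two squares; find a² by testing p − a² for a perfect square:
  5: 5 − 1² = 4 = 2² ⇒ 5 = 1² + 2².
  37: 37 − 1² = 36 = 6² ⇒ 37 = 1² + 6².
  Combine using the Brahmagupta–Fibonacci identity (a² + b²)(c² + d²) = (ac − bd)² + (ad + bc)² = (ac + bd)² + (ad − bc)²:
  5 · 37 = 185: from (1² + 2²)(1² + 6²), take (1·1 − 2·6, 1·6 + 2·1) = (1 − 12, 6 + 2) = (-11, 8); dropping signs (only squares matter) gives (11, 8); check 11² + 8² = 121 + 64 = 185 ✓.
  Scale by k = 2: (2·11, 2·8) = (22, 16).
Step 4: Order so x ≤ y and verify: 16² + 22² = 256 + 484 = 740 = n. ✓

n = 740 = 16² + 22² (one valid representation with x ≤ y).


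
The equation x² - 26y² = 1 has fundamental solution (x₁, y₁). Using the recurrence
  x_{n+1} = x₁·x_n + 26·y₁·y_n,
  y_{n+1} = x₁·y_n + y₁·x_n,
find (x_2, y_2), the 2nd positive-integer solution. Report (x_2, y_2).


Step 1: Find the fundamental solution (x₁, y₁) of x² - 26y² = 1.
  Expand √26 as a continued fraction. a₀ = ⌊√26⌋ = 5; iterate m_{k+1} = d_k·a_k − m_k, d_{k+1} = (26 − m_{k+1}²)/d_k, a_{k+1} = ⌊(a₀ + m_{k+1})/d_{k+1}⌋ (starting m₀ = 0, d₀ = 1), with convergents p_k = a_k·p_{k-1} + p_{k-2}, q_k = a_k·q_{k-1} + q_{k-2} (p₋₁ = 1, q₋₁ = 0):
  k = 0: a₀ = 5; p₀/q₀ = 5/1; p₀² − 26·q₀² = 25 − 26 = -1.
  k = 1: m = 5, d = 1, a = ⌊(5 + 5)/1⌋ = 10; p/q = (10·5 + 1)/(10·1 + 0) = 51/10; p² − 26·q² = 2601 − 2600 = 1.
  The first convergent with p² − 26·q² = 1 gives the fundamental solution (x₁, y₁) = (51, 10).
Step 2: Apply the recurrence (x_{n+1}, y_{n+1}) = (x₁x_n + 26y₁y_n, x₁y_n + y₁x_n) repeatedly.
  From (x_1, y_1) = (51, 10): x_2 = 51·51 + 26·10·10 = 5201; y_2 = 51·10 + 10·51 = 1020.
Step 3: Verify x_2² - 26·y_2² = 27050401 - 27050400 = 1 (should be 1). ✓

(x_1, y_1) = (51, 10); (x_2, y_2) = (5201, 1020).


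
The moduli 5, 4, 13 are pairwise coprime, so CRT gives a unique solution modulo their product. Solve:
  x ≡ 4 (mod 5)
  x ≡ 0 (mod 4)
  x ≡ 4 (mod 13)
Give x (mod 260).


Moduli 5, 4, 13 are pairwise coprime; by CRT there is a unique solution modulo M = 5 · 4 · 13 = 260.
Solve pairwise, accumulating the modulus:
  Start with x ≡ 4 (mod 5).
  Combine with x ≡ 0 (mod 4): since gcd(5, 4) = 1, we get a unique residue mod 20.
    Write x = 4 + 5·t and substitute into x ≡ 0 (mod 4): 5·t ≡ 0 − 4 = -4 (mod 4).
    Reduce coefficients mod 4: 1·t ≡ 0 (mod 4).
    So t ≡ 0 (mod 4).
    Then x = 4 + 5·0 = 4, valid modulo lcm(5, 4) = 20: x ≡ 4 (mod 20).
  Combine with x ≡ 4 (mod 13): since gcd(20, 13) = 1, we get a unique residue mod 260.
    Write x = 4 + 20·t and substitute into x ≡ 4 (mod 13): 20·t ≡ 4 − 4 = 0 (mod 13).
    Reduce coefficients mod 13: 7·t ≡ 0 (mod 13).
    The inverse of 7 mod 13 is 2 (since 7·2 = 14 = 1·13 + 1), so t ≡ 2·0 = 0 ≡ 0 (mod 13).
    Then x = 4 + 20·0 = 4, valid modulo lcm(20, 13) = 260: x ≡ 4 (mod 260).
Verify: 4 mod 5 = 4 ✓, 4 mod 4 = 0 ✓, 4 mod 13 = 4 ✓.

x ≡ 4 (mod 260).


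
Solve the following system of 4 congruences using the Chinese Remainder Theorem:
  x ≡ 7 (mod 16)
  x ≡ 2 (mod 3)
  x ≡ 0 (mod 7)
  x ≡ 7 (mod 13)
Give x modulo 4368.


Product of moduli M = 16 · 3 · 7 · 13 = 4368.
Merge one congruence at a time:
  Start: x ≡ 7 (mod 16).
  Combine with x ≡ 2 (mod 3); new modulus lcm = 48.
    Write x = 7 + 16·t and substitute into x ≡ 2 (mod 3): 16·t ≡ 2 − 7 = -5 (mod 3).
    Reduce coefficients mod 3: 1·t ≡ 1 (mod 3).
    So t ≡ 1 (mod 3).
    Then x = 7 + 16·1 = 23, valid modulo lcm(16, 3) = 48: x ≡ 23 (mod 48).
  Combine with x ≡ 0 (mod 7); new modulus lcm = 336.
    Write x = 23 + 48·t and substitute into x ≡ 0 (mod 7): 48·t ≡ 0 − 23 = -23 (mod 7).
    Reduce coefficients mod 7: 6·t ≡ 5 (mod 7).
    The inverse of 6 mod 7 is 6 (since 6·6 = 36 = 5·7 + 1), so t ≡ 6·5 = 30 ≡ 2 (mod 7).
    Then x = 23 + 48·2 = 119, valid modulo lcm(48, 7) = 336: x ≡ 119 (mod 336).
  Combine with x ≡ 7 (mod 13); new modulus lcm = 4368.
    Write x = 119 + 336·t and substitute into x ≡ 7 (mod 13): 336·t ≡ 7 − 119 = -112 (mod 13).
    Reduce coefficients mod 13: 11·t ≡ 5 (mod 13).
    The inverse of 11 mod 13 is 6 (since 11·6 = 66 = 5·13 + 1), so t ≡ 6·5 = 30 ≡ 4 (mod 13).
    Then x = 119 + 336·4 = 1463, valid modulo lcm(336, 13) = 4368: x ≡ 1463 (mod 4368).
Verify against each original: 1463 mod 16 = 7, 1463 mod 3 = 2, 1463 mod 7 = 0, 1463 mod 13 = 7.

x ≡ 1463 (mod 4368).


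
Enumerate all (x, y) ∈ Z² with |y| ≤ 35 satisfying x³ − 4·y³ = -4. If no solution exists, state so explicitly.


The equation is x³ - 4y³ = -4. For fixed y, x³ = 4·y³ − 4, so a solution requires the RHS to be a perfect cube.
Strategy: iterate y from -35 to 35, compute RHS = 4·y³ − 4, and check whether it is a (positive or negative) perfect cube.
Check small values of y:
  y = 0: RHS = -4 is not a perfect cube.
  y = 1: RHS = 0 = (0)³ ⇒ x = 0 works.
  y = -1: RHS = -8 = (-2)³ ⇒ x = -2 works.
  y = 2: RHS = 28 is not a perfect cube.
  y = -2: RHS = -36 is not a perfect cube.
  y = 3: RHS = 104 is not a perfect cube.
  y = -3: RHS = -112 is not a perfect cube.
Continuing the search up to |y| = 35 finds no further solutions beyond those listed.
Collected solutions: (0, 1), (-2, -1).

Solutions (with |y| ≤ 35): (0, 1), (-2, -1).


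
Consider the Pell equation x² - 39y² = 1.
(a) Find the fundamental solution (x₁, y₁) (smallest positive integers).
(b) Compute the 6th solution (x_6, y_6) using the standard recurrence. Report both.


Step 1: Find the fundamental solution (x₁, y₁) of x² - 39y² = 1.
  Expand √39 as a continued fraction. a₀ = ⌊√39⌋ = 6; iterate m_{k+1} = d_k·a_k − m_k, d_{k+1} = (39 − m_{k+1}²)/d_k, a_{k+1} = ⌊(a₀ + m_{k+1})/d_{k+1}⌋ (starting m₀ = 0, d₀ = 1), with convergents p_k = a_k·p_{k-1} + p_{k-2}, q_k = a_k·q_{k-1} + q_{k-2} (p₋₁ = 1, q₋₁ = 0):
  k = 0: a₀ = 6; p₀/q₀ = 6/1; p₀² − 39·q₀² = 36 − 39 = -3.
  k = 1: m = 6, d = 3, a = ⌊(6 + 6)/3⌋ = 4; p/q = (4·6 + 1)/(4·1 + 0) = 25/4; p² − 39·q² = 625 − 624 = 1.
  The first convergent with p² − 39·q² = 1 gives the fundamental solution (x₁, y₁) = (25, 4).
Step 2: Apply the recurrence (x_{n+1}, y_{n+1}) = (x₁x_n + 39y₁y_n, x₁y_n + y₁x_n) repeatedly.
  From (x_1, y_1) = (25, 4): x_2 = 25·25 + 39·4·4 = 1249; y_2 = 25·4 + 4·25 = 200.
  From (x_2, y_2) = (1249, 200): x_3 = 25·1249 + 39·4·200 = 62425; y_3 = 25·200 + 4·1249 = 9996.
  From (x_3, y_3) = (62425, 9996): x_4 = 25·62425 + 39·4·9996 = 3120001; y_4 = 25·9996 + 4·62425 = 499600.
  From (x_4, y_4) = (3120001, 499600): x_5 = 25·3120001 + 39·4·499600 = 155937625; y_5 = 25·499600 + 4·3120001 = 24970004.
  From (x_5, y_5) = (155937625, 24970004): x_6 = 25·155937625 + 39·4·24970004 = 7793761249; y_6 = 25·24970004 + 4·155937625 = 1248000600.
Step 3: Verify x_6² - 39·y_6² = 60742714406414040001 - 60742714406414040000 = 1 (should be 1). ✓

(x_1, y_1) = (25, 4); (x_6, y_6) = (7793761249, 1248000600).


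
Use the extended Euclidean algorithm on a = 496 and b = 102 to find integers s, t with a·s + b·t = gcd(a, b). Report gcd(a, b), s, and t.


Euclidean algorithm on (496, 102) — divide until remainder is 0:
  496 = 4 · 102 + 88
  102 = 1 · 88 + 14
  88 = 6 · 14 + 4
  14 = 3 · 4 + 2
  4 = 2 · 2 + 0
gcd(496, 102) = 2.
Track Bezout coefficients alongside the remainders: start with r₀ = 496 = a·1 + b·0 (s = 1, t = 0) and r₁ = 102 = a·0 + b·1 (s = 0, t = 1); each new remainder r_{k+1} = r_{k-1} − q_k·r_k inherits s_{k+1} = s_{k-1} − q_k·s_k, t_{k+1} = t_{k-1} − q_k·t_k, so r_k = a·s_k + b·t_k at every step:
  q = 4: r = 88, s = 1 − 4·0 = 1, t = 0 − 4·1 = -4  (check: 496·1 + 102·(-4) = 88)
  q = 1: r = 14, s = 0 − 1·1 = -1, t = 1 − 1·(-4) = 5  (check: 496·(-1) + 102·5 = 14)
  q = 6: r = 4, s = 1 − 6·(-1) = 7, t = -4 − 6·5 = -34  (check: 496·7 + 102·(-34) = 4)
  q = 3: r = 2, s = -1 − 3·7 = -22, t = 5 − 3·(-34) = 107  (check: 496·(-22) + 102·107 = 2)
The row with r = 2 (the gcd) gives the Bezout coefficients s = -22, t = 107.
Result: 496 · (-22) + 102 · (107) = 2.

gcd(496, 102) = 2; s = -22, t = 107 (check: 496·(-22) + 102·107 = 2).


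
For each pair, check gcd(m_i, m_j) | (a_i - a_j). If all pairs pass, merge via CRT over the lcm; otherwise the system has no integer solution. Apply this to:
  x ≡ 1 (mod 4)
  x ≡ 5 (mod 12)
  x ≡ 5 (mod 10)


Moduli 4, 12, 10 are not pairwise coprime, so CRT works modulo lcm(m_i) when all pairwise compatibility conditions hold.
Pairwise compatibility: gcd(m_i, m_j) must divide a_i - a_j for every pair.
Merge one congruence at a time:
  Start: x ≡ 1 (mod 4).
  Combine with x ≡ 5 (mod 12): gcd(4, 12) = 4; 5 - 1 = 4, which IS divisible by 4, so compatible.
    Write x = 1 + 4·t and substitute into x ≡ 5 (mod 12): 4·t ≡ 5 − 1 = 4 (mod 12).
    Divide the congruence (and modulus) by g = 4: 1·t ≡ 1 (mod 3).
    So t ≡ 1 (mod 3).
    Then x = 1 + 4·1 = 5, valid modulo lcm(4, 12) = 12: x ≡ 5 (mod 12).
  Combine with x ≡ 5 (mod 10): gcd(12, 10) = 2; 5 - 5 = 0, which IS divisible by 2, so compatible.
    Write x = 5 + 12·t and substitute into x ≡ 5 (mod 10): 12·t ≡ 5 − 5 = 0 (mod 10).
    Divide the congruence (and modulus) by g = 2: 6·t ≡ 0 (mod 5).
    Reduce coefficients mod 5: 1·t ≡ 0 (mod 5).
    So t ≡ 0 (mod 5).
    Then x = 5 + 12·0 = 5, valid modulo lcm(12, 10) = 60: x ≡ 5 (mod 60).
Verify: 5 mod 4 = 1, 5 mod 12 = 5, 5 mod 10 = 5.

x ≡ 5 (mod 60).


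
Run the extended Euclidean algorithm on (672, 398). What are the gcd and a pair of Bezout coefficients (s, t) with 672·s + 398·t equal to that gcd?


Euclidean algorithm on (672, 398) — divide until remainder is 0:
  672 = 1 · 398 + 274
  398 = 1 · 274 + 124
  274 = 2 · 124 + 26
  124 = 4 · 26 + 20
  26 = 1 · 20 + 6
  20 = 3 · 6 + 2
  6 = 3 · 2 + 0
gcd(672, 398) = 2.
Track Bezout coefficients alongside the remainders: start with r₀ = 672 = a·1 + b·0 (s = 1, t = 0) and r₁ = 398 = a·0 + b·1 (s = 0, t = 1); each new remainder r_{k+1} = r_{k-1} − q_k·r_k inherits s_{k+1} = s_{k-1} − q_k·s_k, t_{k+1} = t_{k-1} − q_k·t_k, so r_k = a·s_k + b·t_k at every step:
  q = 1: r = 274, s = 1 − 1·0 = 1, t = 0 − 1·1 = -1  (check: 672·1 + 398·(-1) = 274)
  q = 1: r = 124, s = 0 − 1·1 = -1, t = 1 − 1·(-1) = 2  (check: 672·(-1) + 398·2 = 124)
  q = 2: r = 26, s = 1 − 2·(-1) = 3, t = -1 − 2·2 = -5  (check: 672·3 + 398·(-5) = 26)
  q = 4: r = 20, s = -1 − 4·3 = -13, t = 2 − 4·(-5) = 22  (check: 672·(-13) + 398·22 = 20)
  q = 1: r = 6, s = 3 − 1·(-13) = 16, t = -5 − 1·22 = -27  (check: 672·16 + 398·(-27) = 6)
  q = 3: r = 2, s = -13 − 3·16 = -61, t = 22 − 3·(-27) = 103  (check: 672·(-61) + 398·103 = 2)
The row with r = 2 (the gcd) gives the Bezout coefficients s = -61, t = 103.
Result: 672 · (-61) + 398 · (103) = 2.

gcd(672, 398) = 2; s = -61, t = 103 (check: 672·(-61) + 398·103 = 2).


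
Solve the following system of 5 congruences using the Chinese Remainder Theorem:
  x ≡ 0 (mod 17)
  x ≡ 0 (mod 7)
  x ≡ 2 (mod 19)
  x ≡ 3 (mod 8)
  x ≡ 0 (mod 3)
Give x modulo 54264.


Product of moduli M = 17 · 7 · 19 · 8 · 3 = 54264.
Merge one congruence at a time:
  Start: x ≡ 0 (mod 17).
  Combine with x ≡ 0 (mod 7); new modulus lcm = 119.
    Write x = 0 + 17·t and substitute into x ≡ 0 (mod 7): 17·t ≡ 0 − 0 = 0 (mod 7).
    Reduce coefficients mod 7: 3·t ≡ 0 (mod 7).
    The inverse of 3 mod 7 is 5 (since 3·5 = 15 = 2·7 + 1), so t ≡ 5·0 = 0 ≡ 0 (mod 7).
    Then x = 0 + 17·0 = 0, valid modulo lcm(17, 7) = 119: x ≡ 0 (mod 119).
  Combine with x ≡ 2 (mod 19); new modulus lcm = 2261.
    Write x = 0 + 119·t and substitute into x ≡ 2 (mod 19): 119·t ≡ 2 − 0 = 2 (mod 19).
    Reduce coefficients mod 19: 5·t ≡ 2 (mod 19).
    The inverse of 5 mod 19 is 4 (since 5·4 = 20 = 1·19 + 1), so t ≡ 4·2 = 8 ≡ 8 (mod 19).
    Then x = 0 + 119·8 = 952, valid modulo lcm(119, 19) = 2261: x ≡ 952 (mod 2261).
  Combine with x ≡ 3 (mod 8); new modulus lcm = 18088.
    Write x = 952 + 2261·t and substitute into x ≡ 3 (mod 8): 2261·t ≡ 3 − 952 = -949 (mod 8).
    Reduce coefficients mod 8: 5·t ≡ 3 (mod 8).
    The inverse of 5 mod 8 is 5 (since 5·5 = 25 = 3·8 + 1), so t ≡ 5·3 = 15 ≡ 7 (mod 8).
    Then x = 952 + 2261·7 = 16779, valid modulo lcm(2261, 8) = 18088: x ≡ 16779 (mod 18088).
  Combine with x ≡ 0 (mod 3); new modulus lcm = 54264.
    Write x = 16779 + 18088·t and substitute into x ≡ 0 (mod 3): 18088·t ≡ 0 − 16779 = -16779 (mod 3).
    Reduce coefficients mod 3: 1·t ≡ 0 (mod 3).
    So t ≡ 0 (mod 3).
    Then x = 16779 + 18088·0 = 16779, valid modulo lcm(18088, 3) = 54264: x ≡ 16779 (mod 54264).
Verify against each original: 16779 mod 17 = 0, 16779 mod 7 = 0, 16779 mod 19 = 2, 16779 mod 8 = 3, 16779 mod 3 = 0.

x ≡ 16779 (mod 54264).


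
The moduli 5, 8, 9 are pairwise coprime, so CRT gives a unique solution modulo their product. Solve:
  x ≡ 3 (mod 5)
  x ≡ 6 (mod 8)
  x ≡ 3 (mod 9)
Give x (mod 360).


Moduli 5, 8, 9 are pairwise coprime; by CRT there is a unique solution modulo M = 5 · 8 · 9 = 360.
Solve pairwise, accumulating the modulus:
  Start with x ≡ 3 (mod 5).
  Combine with x ≡ 6 (mod 8): since gcd(5, 8) = 1, we get a unique residue mod 40.
    Write x = 3 + 5·t and substitute into x ≡ 6 (mod 8): 5·t ≡ 6 − 3 = 3 (mod 8).
    The inverse of 5 mod 8 is 5 (since 5·5 = 25 = 3·8 + 1), so t ≡ 5·3 = 15 ≡ 7 (mod 8).
    Then x = 3 + 5·7 = 38, valid modulo lcm(5, 8) = 40: x ≡ 38 (mod 40).
  Combine with x ≡ 3 (mod 9): since gcd(40, 9) = 1, we get a unique residue mod 360.
    Write x = 38 + 40·t and substitute into x ≡ 3 (mod 9): 40·t ≡ 3 − 38 = -35 (mod 9).
    Reduce coefficients mod 9: 4·t ≡ 1 (mod 9).
    The inverse of 4 mod 9 is 7 (since 4·7 = 28 = 3·9 + 1), so t ≡ 7·1 = 7 ≡ 7 (mod 9).
    Then x = 38 + 40·7 = 318, valid modulo lcm(40, 9) = 360: x ≡ 318 (mod 360).
Verify: 318 mod 5 = 3 ✓, 318 mod 8 = 6 ✓, 318 mod 9 = 3 ✓.

x ≡ 318 (mod 360).


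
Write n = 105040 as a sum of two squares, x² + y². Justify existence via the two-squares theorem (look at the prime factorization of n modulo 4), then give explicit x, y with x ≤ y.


Step 1: Factor n = 105040 = 2^4 · 5 · 13 · 101.
Step 2: Check the mod-4 condition on each prime factor: 2 = 2 (special); 5 ≡ 1 (mod 4), exponent 1; 13 ≡ 1 (mod 4), exponent 1; 101 ≡ 1 (mod 4), exponent 1.
All primes ≡ 3 (mod 4) appear to even exponent (or don't appear), so by the two-squares theorem n IS expressible as a sum of two squares.
Step 3: Build a representation. Group n = k² · m with k = 4 and m = 5 · 13 · 101 = 6565 (a product of primes ≡ 1 (mod 4)); a representation of m scales to one of n via (k·x)² + (k·y)² = k²(x² + y²). Each prime p ≡ 1 (mod 4) is itself a sum of two squares; find a² by testing p − a² for a perfect square:
  5: 5 − 1² = 4 = 2² ⇒ 5 = 1² + 2².
  13: 13 − 1² = 12, 13 − 2² = 9 = 3² ⇒ 13 = 2² + 3².
  101: 101 − 1² = 100 = 10² ⇒ 101 = 1² + 10².
  Combine using the Brahmagupta–Fibonacci identity (a² + b²)(c² + d²) = (ac − bd)² + (ad + bc)² = (ac + bd)² + (ad − bc)²:
  5 · 13 = 65: from (1² + 2²)(2² + 3²), take (1·2 − 2·3, 1·3 + 2·2) = (2 − 6, 3 + 4) = (-4, 7); dropping signs (only squares matter) gives (4, 7); check 4² + 7² = 16 + 49 = 65 ✓.
  65 · 101 = 6565: from (4² + 7²)(1² + 10²), take (4·1 − 7·10, 4·10 + 7·1) = (4 − 70, 40 + 7) = (-66, 47); dropping signs (only squares matter) gives (66, 47); check 66² + 47² = 4356 + 2209 = 6565 ✓.
  Scale by k = 4: (4·66, 4·47) = (264, 188).
Step 4: Order so x ≤ y and verify: 188² + 264² = 35344 + 69696 = 105040 = n. ✓

n = 105040 = 188² + 264² (one valid representation with x ≤ y).


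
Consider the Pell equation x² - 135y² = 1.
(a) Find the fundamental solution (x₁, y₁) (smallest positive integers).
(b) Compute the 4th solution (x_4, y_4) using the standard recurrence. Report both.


Step 1: Find the fundamental solution (x₁, y₁) of x² - 135y² = 1.
  Expand √135 as a continued fraction. a₀ = ⌊√135⌋ = 11; iterate m_{k+1} = d_k·a_k − m_k, d_{k+1} = (135 − m_{k+1}²)/d_k, a_{k+1} = ⌊(a₀ + m_{k+1})/d_{k+1}⌋ (starting m₀ = 0, d₀ = 1), with convergents p_k = a_k·p_{k-1} + p_{k-2}, q_k = a_k·q_{k-1} + q_{k-2} (p₋₁ = 1, q₋₁ = 0):
  k = 0: a₀ = 11; p₀/q₀ = 11/1; p₀² − 135·q₀² = 121 − 135 = -14.
  k = 1: m = 11, d = 14, a = ⌊(11 + 11)/14⌋ = 1; p/q = (1·11 + 1)/(1·1 + 0) = 12/1; p² − 135·q² = 144 − 135 = 9.
  k = 2: m = 3, d = 9, a = ⌊(11 + 3)/9⌋ = 1; p/q = (1·12 + 11)/(1·1 + 1) = 23/2; p² − 135·q² = 529 − 540 = -11.
  k = 3: m = 6, d = 11, a = ⌊(11 + 6)/11⌋ = 1; p/q = (1·23 + 12)/(1·2 + 1) = 35/3; p² − 135·q² = 1225 − 1215 = 10.
  k = 4: m = 5, d = 10, a = ⌊(11 + 5)/10⌋ = 1; p/q = (1·35 + 23)/(1·3 + 2) = 58/5; p² − 135·q² = 3364 − 3375 = -11.
  k = 5: m = 5, d = 11, a = ⌊(11 + 5)/11⌋ = 1; p/q = (1·58 + 35)/(1·5 + 3) = 93/8; p² − 135·q² = 8649 − 8640 = 9.
  k = 6: m = 6, d = 9, a = ⌊(11 + 6)/9⌋ = 1; p/q = (1·93 + 58)/(1·8 + 5) = 151/13; p² − 135·q² = 22801 − 22815 = -14.
  k = 7: m = 3, d = 14, a = ⌊(11 + 3)/14⌋ = 1; p/q = (1·151 + 93)/(1·13 + 8) = 244/21; p² − 135·q² = 59536 − 59535 = 1.
  The first convergent with p² − 135·q² = 1 gives the fundamental solution (x₁, y₁) = (244, 21).
Step 2: Apply the recurrence (x_{n+1}, y_{n+1}) = (x₁x_n + 135y₁y_n, x₁y_n + y₁x_n) repeatedly.
  From (x_1, y_1) = (244, 21): x_2 = 244·244 + 135·21·21 = 119071; y_2 = 244·21 + 21·244 = 10248.
  From (x_2, y_2) = (119071, 10248): x_3 = 244·119071 + 135·21·10248 = 58106404; y_3 = 244·10248 + 21·119071 = 5001003.
  From (x_3, y_3) = (58106404, 5001003): x_4 = 244·58106404 + 135·21·5001003 = 28355806081; y_4 = 244·5001003 + 21·58106404 = 2440479216.
Step 3: Verify x_4² - 135·y_4² = 804051738503276578561 - 804051738503276578560 = 1 (should be 1). ✓

(x_1, y_1) = (244, 21); (x_4, y_4) = (28355806081, 2440479216).


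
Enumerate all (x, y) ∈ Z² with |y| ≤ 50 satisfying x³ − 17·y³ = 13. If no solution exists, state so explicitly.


The equation is x³ - 17y³ = 13. For fixed y, x³ = 17·y³ + 13, so a solution requires the RHS to be a perfect cube.
Strategy: iterate y from -50 to 50, compute RHS = 17·y³ + 13, and check whether it is a (positive or negative) perfect cube.
Check small values of y:
  y = 0: RHS = 13 is not a perfect cube.
  y = 1: RHS = 30 is not a perfect cube.
  y = -1: RHS = -4 is not a perfect cube.
  y = 2: RHS = 149 is not a perfect cube.
  y = -2: RHS = -123 is not a perfect cube.
  y = 3: RHS = 472 is not a perfect cube.
  y = -3: RHS = -446 is not a perfect cube.
Continuing the search up to |y| = 50 finds no solutions either.
No (x, y) in the scanned range satisfies the equation.

No integer solutions with |y| ≤ 50.


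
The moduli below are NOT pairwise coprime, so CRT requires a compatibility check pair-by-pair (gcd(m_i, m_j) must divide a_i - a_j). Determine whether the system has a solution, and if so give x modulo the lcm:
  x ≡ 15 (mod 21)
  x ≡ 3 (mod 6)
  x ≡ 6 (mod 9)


Moduli 21, 6, 9 are not pairwise coprime, so CRT works modulo lcm(m_i) when all pairwise compatibility conditions hold.
Pairwise compatibility: gcd(m_i, m_j) must divide a_i - a_j for every pair.
Merge one congruence at a time:
  Start: x ≡ 15 (mod 21).
  Combine with x ≡ 3 (mod 6): gcd(21, 6) = 3; 3 - 15 = -12, which IS divisible by 3, so compatible.
    Write x = 15 + 21·t and substitute into x ≡ 3 (mod 6): 21·t ≡ 3 − 15 = -12 (mod 6).
    Divide the congruence (and modulus) by g = 3: 7·t ≡ -4 (mod 2).
    Reduce coefficients mod 2: 1·t ≡ 0 (mod 2).
    So t ≡ 0 (mod 2).
    Then x = 15 + 21·0 = 15, valid modulo lcm(21, 6) = 42: x ≡ 15 (mod 42).
  Combine with x ≡ 6 (mod 9): gcd(42, 9) = 3; 6 - 15 = -9, which IS divisible by 3, so compatible.
    Write x = 15 + 42·t and substitute into x ≡ 6 (mod 9): 42·t ≡ 6 − 15 = -9 (mod 9).
    Divide the congruence (and modulus) by g = 3: 14·t ≡ -3 (mod 3).
    Reduce coefficients mod 3: 2·t ≡ 0 (mod 3).
    The inverse of 2 mod 3 is 2 (since 2·2 = 4 = 1·3 + 1), so t ≡ 2·0 = 0 ≡ 0 (mod 3).
    Then x = 15 + 42·0 = 15, valid modulo lcm(42, 9) = 126: x ≡ 15 (mod 126).
Verify: 15 mod 21 = 15, 15 mod 6 = 3, 15 mod 9 = 6.

x ≡ 15 (mod 126).


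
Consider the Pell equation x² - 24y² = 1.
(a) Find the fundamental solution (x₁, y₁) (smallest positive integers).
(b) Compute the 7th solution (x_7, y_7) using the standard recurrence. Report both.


Step 1: Find the fundamental solution (x₁, y₁) of x² - 24y² = 1.
  Expand √24 as a continued fraction. a₀ = ⌊√24⌋ = 4; iterate m_{k+1} = d_k·a_k − m_k, d_{k+1} = (24 − m_{k+1}²)/d_k, a_{k+1} = ⌊(a₀ + m_{k+1})/d_{k+1}⌋ (starting m₀ = 0, d₀ = 1), with convergents p_k = a_k·p_{k-1} + p_{k-2}, q_k = a_k·q_{k-1} + q_{k-2} (p₋₁ = 1, q₋₁ = 0):
  k = 0: a₀ = 4; p₀/q₀ = 4/1; p₀² − 24·q₀² = 16 − 24 = -8.
  k = 1: m = 4, d = 8, a = ⌊(4 + 4)/8⌋ = 1; p/q = (1·4 + 1)/(1·1 + 0) = 5/1; p² − 24·q² = 25 − 24 = 1.
  The first convergent with p² − 24·q² = 1 gives the fundamental solution (x₁, y₁) = (5, 1).
Step 2: Apply the recurrence (x_{n+1}, y_{n+1}) = (x₁x_n + 24y₁y_n, x₁y_n + y₁x_n) repeatedly.
  From (x_1, y_1) = (5, 1): x_2 = 5·5 + 24·1·1 = 49; y_2 = 5·1 + 1·5 = 10.
  From (x_2, y_2) = (49, 10): x_3 = 5·49 + 24·1·10 = 485; y_3 = 5·10 + 1·49 = 99.
  From (x_3, y_3) = (485, 99): x_4 = 5·485 + 24·1·99 = 4801; y_4 = 5·99 + 1·485 = 980.
  From (x_4, y_4) = (4801, 980): x_5 = 5·4801 + 24·1·980 = 47525; y_5 = 5·980 + 1·4801 = 9701.
  From (x_5, y_5) = (47525, 9701): x_6 = 5·47525 + 24·1·9701 = 470449; y_6 = 5·9701 + 1·47525 = 96030.
  From (x_6, y_6) = (470449, 96030): x_7 = 5·470449 + 24·1·96030 = 4656965; y_7 = 5·96030 + 1·470449 = 950599.
Step 3: Verify x_7² - 24·y_7² = 21687323011225 - 21687323011224 = 1 (should be 1). ✓

(x_1, y_1) = (5, 1); (x_7, y_7) = (4656965, 950599).


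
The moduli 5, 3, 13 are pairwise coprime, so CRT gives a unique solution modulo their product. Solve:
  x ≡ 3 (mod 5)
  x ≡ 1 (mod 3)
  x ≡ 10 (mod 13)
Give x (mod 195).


Moduli 5, 3, 13 are pairwise coprime; by CRT there is a unique solution modulo M = 5 · 3 · 13 = 195.
Solve pairwise, accumulating the modulus:
  Start with x ≡ 3 (mod 5).
  Combine with x ≡ 1 (mod 3): since gcd(5, 3) = 1, we get a unique residue mod 15.
    Write x = 3 + 5·t and substitute into x ≡ 1 (mod 3): 5·t ≡ 1 − 3 = -2 (mod 3).
    Reduce coefficients mod 3: 2·t ≡ 1 (mod 3).
    The inverse of 2 mod 3 is 2 (since 2·2 = 4 = 1·3 + 1), so t ≡ 2·1 = 2 ≡ 2 (mod 3).
    Then x = 3 + 5·2 = 13, valid modulo lcm(5, 3) = 15: x ≡ 13 (mod 15).
  Combine with x ≡ 10 (mod 13): since gcd(15, 13) = 1, we get a unique residue mod 195.
    Write x = 13 + 15·t and substitute into x ≡ 10 (mod 13): 15·t ≡ 10 − 13 = -3 (mod 13).
    Reduce coefficients mod 13: 2·t ≡ 10 (mod 13).
    The inverse of 2 mod 13 is 7 (since 2·7 = 14 = 1·13 + 1), so t ≡ 7·10 = 70 ≡ 5 (mod 13).
    Then x = 13 + 15·5 = 88, valid modulo lcm(15, 13) = 195: x ≡ 88 (mod 195).
Verify: 88 mod 5 = 3 ✓, 88 mod 3 = 1 ✓, 88 mod 13 = 10 ✓.

x ≡ 88 (mod 195).


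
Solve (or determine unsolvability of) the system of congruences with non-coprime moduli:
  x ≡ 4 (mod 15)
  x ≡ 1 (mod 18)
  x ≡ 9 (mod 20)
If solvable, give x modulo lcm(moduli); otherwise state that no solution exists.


Moduli 15, 18, 20 are not pairwise coprime, so CRT works modulo lcm(m_i) when all pairwise compatibility conditions hold.
Pairwise compatibility: gcd(m_i, m_j) must divide a_i - a_j for every pair.
Merge one congruence at a time:
  Start: x ≡ 4 (mod 15).
  Combine with x ≡ 1 (mod 18): gcd(15, 18) = 3; 1 - 4 = -3, which IS divisible by 3, so compatible.
    Write x = 4 + 15·t and substitute into x ≡ 1 (mod 18): 15·t ≡ 1 − 4 = -3 (mod 18).
    Divide the congruence (and modulus) by g = 3: 5·t ≡ -1 (mod 6).
    Reduce coefficients mod 6: 5·t ≡ 5 (mod 6).
    The inverse of 5 mod 6 is 5 (since 5·5 = 25 = 4·6 + 1), so t ≡ 5·5 = 25 ≡ 1 (mod 6).
    Then x = 4 + 15·1 = 19, valid modulo lcm(15, 18) = 90: x ≡ 19 (mod 90).
  Combine with x ≡ 9 (mod 20): gcd(90, 20) = 10; 9 - 19 = -10, which IS divisible by 10, so compatible.
    Write x = 19 + 90·t and substitute into x ≡ 9 (mod 20): 90·t ≡ 9 − 19 = -10 (mod 20).
    Divide the congruence (and modulus) by g = 10: 9·t ≡ -1 (mod 2).
    Reduce coefficients mod 2: 1·t ≡ 1 (mod 2).
    So t ≡ 1 (mod 2).
    Then x = 19 + 90·1 = 109, valid modulo lcm(90, 20) = 180: x ≡ 109 (mod 180).
Verify: 109 mod 15 = 4, 109 mod 18 = 1, 109 mod 20 = 9.

x ≡ 109 (mod 180).


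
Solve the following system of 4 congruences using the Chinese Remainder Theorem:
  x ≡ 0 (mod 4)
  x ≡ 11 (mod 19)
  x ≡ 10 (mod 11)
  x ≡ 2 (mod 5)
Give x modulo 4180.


Product of moduli M = 4 · 19 · 11 · 5 = 4180.
Merge one congruence at a time:
  Start: x ≡ 0 (mod 4).
  Combine with x ≡ 11 (mod 19); new modulus lcm = 76.
    Write x = 0 + 4·t and substitute into x ≡ 11 (mod 19): 4·t ≡ 11 − 0 = 11 (mod 19).
    The inverse of 4 mod 19 is 5 (since 4·5 = 20 = 1·19 + 1), so t ≡ 5·11 = 55 ≡ 17 (mod 19).
    Then x = 0 + 4·17 = 68, valid modulo lcm(4, 19) = 76: x ≡ 68 (mod 76).
  Combine with x ≡ 10 (mod 11); new modulus lcm = 836.
    Write x = 68 + 76·t and substitute into x ≡ 10 (mod 11): 76·t ≡ 10 − 68 = -58 (mod 11).
    Reduce coefficients mod 11: 10·t ≡ 8 (mod 11).
    The inverse of 10 mod 11 is 10 (since 10·10 = 100 = 9·11 + 1), so t ≡ 10·8 = 80 ≡ 3 (mod 11).
    Then x = 68 + 76·3 = 296, valid modulo lcm(76, 11) = 836: x ≡ 296 (mod 836).
  Combine with x ≡ 2 (mod 5); new modulus lcm = 4180.
    Write x = 296 + 836·t and substitute into x ≡ 2 (mod 5): 836·t ≡ 2 − 296 = -294 (mod 5).
    Reduce coefficients mod 5: 1·t ≡ 1 (mod 5).
    So t ≡ 1 (mod 5).
    Then x = 296 + 836·1 = 1132, valid modulo lcm(836, 5) = 4180: x ≡ 1132 (mod 4180).
Verify against each original: 1132 mod 4 = 0, 1132 mod 19 = 11, 1132 mod 11 = 10, 1132 mod 5 = 2.

x ≡ 1132 (mod 4180).


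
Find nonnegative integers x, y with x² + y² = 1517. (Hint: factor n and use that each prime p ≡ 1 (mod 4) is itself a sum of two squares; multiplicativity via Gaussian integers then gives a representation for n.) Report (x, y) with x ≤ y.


Step 1: Factor n = 1517 = 37 · 41.
Step 2: Check the mod-4 condition on each prime factor: 37 ≡ 1 (mod 4), exponent 1; 41 ≡ 1 (mod 4), exponent 1.
All primes ≡ 3 (mod 4) appear to even exponent (or don't appear), so by the two-squares theorem n IS expressible as a sum of two squares.
Step 3: Build a representation. Here n = 37 · 41 is a product of primes ≡ 1 (mod 4). Each prime p ≡ 1 (mod 4) is itself a sum of two squares; find a² by testing p − a² for a perfect square:
  37: 37 − 1² = 36 = 6² ⇒ 37 = 1² + 6².
  41: 41 − 1² = 40, 41 − 2² = 37, 41 − 3² = 32, 41 − 4² = 25 = 5² ⇒ 41 = 4² + 5².
  Combine using the Brahmagupta–Fibonacci identity (a² + b²)(c² + d²) = (ac − bd)² + (ad + bc)² = (ac + bd)² + (ad − bc)²:
  37 · 41 = 1517: from (1² + 6²)(4² + 5²), take (1·4 − 6·5, 1·5 + 6·4) = (4 − 30, 5 + 24) = (-26, 29); dropping signs (only squares matter) gives (26, 29); check 26² + 29² = 676 + 841 = 1517 ✓.
Step 4: Order so x ≤ y and verify: 26² + 29² = 676 + 841 = 1517 = n. ✓

n = 1517 = 26² + 29² (one valid representation with x ≤ y).


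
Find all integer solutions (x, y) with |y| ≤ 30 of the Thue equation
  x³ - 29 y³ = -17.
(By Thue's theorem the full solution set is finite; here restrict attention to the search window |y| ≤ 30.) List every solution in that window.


The equation is x³ - 29y³ = -17. For fixed y, x³ = 29·y³ − 17, so a solution requires the RHS to be a perfect cube.
Strategy: iterate y from -30 to 30, compute RHS = 29·y³ − 17, and check whether it is a (positive or negative) perfect cube.
Check small values of y:
  y = 0: RHS = -17 is not a perfect cube.
  y = 1: RHS = 12 is not a perfect cube.
  y = -1: RHS = -46 is not a perfect cube.
  y = 2: RHS = 215 is not a perfect cube.
  y = -2: RHS = -249 is not a perfect cube.
  y = 3: RHS = 766 is not a perfect cube.
  y = -3: RHS = -800 is not a perfect cube.
Continuing the search up to |y| = 30 finds no solutions either.
No (x, y) in the scanned range satisfies the equation.

No integer solutions with |y| ≤ 30.


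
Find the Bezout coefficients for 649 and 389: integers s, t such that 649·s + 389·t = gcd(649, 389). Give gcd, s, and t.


Euclidean algorithm on (649, 389) — divide until remainder is 0:
  649 = 1 · 389 + 260
  389 = 1 · 260 + 129
  260 = 2 · 129 + 2
  129 = 64 · 2 + 1
  2 = 2 · 1 + 0
gcd(649, 389) = 1.
Track Bezout coefficients alongside the remainders: start with r₀ = 649 = a·1 + b·0 (s = 1, t = 0) and r₁ = 389 = a·0 + b·1 (s = 0, t = 1); each new remainder r_{k+1} = r_{k-1} − q_k·r_k inherits s_{k+1} = s_{k-1} − q_k·s_k, t_{k+1} = t_{k-1} − q_k·t_k, so r_k = a·s_k + b·t_k at every step:
  q = 1: r = 260, s = 1 − 1·0 = 1, t = 0 − 1·1 = -1  (check: 649·1 + 389·(-1) = 260)
  q = 1: r = 129, s = 0 − 1·1 = -1, t = 1 − 1·(-1) = 2  (check: 649·(-1) + 389·2 = 129)
  q = 2: r = 2, s = 1 − 2·(-1) = 3, t = -1 − 2·2 = -5  (check: 649·3 + 389·(-5) = 2)
  q = 64: r = 1, s = -1 − 64·3 = -193, t = 2 − 64·(-5) = 322  (check: 649·(-193) + 389·322 = 1)
The row with r = 1 (the gcd) gives the Bezout coefficients s = -193, t = 322.
Result: 649 · (-193) + 389 · (322) = 1.

gcd(649, 389) = 1; s = -193, t = 322 (check: 649·(-193) + 389·322 = 1).


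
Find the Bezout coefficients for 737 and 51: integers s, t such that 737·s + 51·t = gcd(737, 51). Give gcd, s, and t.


Euclidean algorithm on (737, 51) — divide until remainder is 0:
  737 = 14 · 51 + 23
  51 = 2 · 23 + 5
  23 = 4 · 5 + 3
  5 = 1 · 3 + 2
  3 = 1 · 2 + 1
  2 = 2 · 1 + 0
gcd(737, 51) = 1.
Track Bezout coefficients alongside the remainders: start with r₀ = 737 = a·1 + b·0 (s = 1, t = 0) and r₁ = 51 = a·0 + b·1 (s = 0, t = 1); each new remainder r_{k+1} = r_{k-1} − q_k·r_k inherits s_{k+1} = s_{k-1} − q_k·s_k, t_{k+1} = t_{k-1} − q_k·t_k, so r_k = a·s_k + b·t_k at every step:
  q = 14: r = 23, s = 1 − 14·0 = 1, t = 0 − 14·1 = -14  (check: 737·1 + 51·(-14) = 23)
  q = 2: r = 5, s = 0 − 2·1 = -2, t = 1 − 2·(-14) = 29  (check: 737·(-2) + 51·29 = 5)
  q = 4: r = 3, s = 1 − 4·(-2) = 9, t = -14 − 4·29 = -130  (check: 737·9 + 51·(-130) = 3)
  q = 1: r = 2, s = -2 − 1·9 = -11, t = 29 − 1·(-130) = 159  (check: 737·(-11) + 51·159 = 2)
  q = 1: r = 1, s = 9 − 1·(-11) = 20, t = -130 − 1·159 = -289  (check: 737·20 + 51·(-289) = 1)
The row with r = 1 (the gcd) gives the Bezout coefficients s = 20, t = -289.
Result: 737 · (20) + 51 · (-289) = 1.

gcd(737, 51) = 1; s = 20, t = -289 (check: 737·20 + 51·(-289) = 1).


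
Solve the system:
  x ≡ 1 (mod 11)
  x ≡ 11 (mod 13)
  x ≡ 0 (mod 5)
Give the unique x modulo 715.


Moduli 11, 13, 5 are pairwise coprime; by CRT there is a unique solution modulo M = 11 · 13 · 5 = 715.
Solve pairwise, accumulating the modulus:
  Start with x ≡ 1 (mod 11).
  Combine with x ≡ 11 (mod 13): since gcd(11, 13) = 1, we get a unique residue mod 143.
    Write x = 1 + 11·t and substitute into x ≡ 11 (mod 13): 11·t ≡ 11 − 1 = 10 (mod 13).
    The inverse of 11 mod 13 is 6 (since 11·6 = 66 = 5·13 + 1), so t ≡ 6·10 = 60 ≡ 8 (mod 13).
    Then x = 1 + 11·8 = 89, valid modulo lcm(11, 13) = 143: x ≡ 89 (mod 143).
  Combine with x ≡ 0 (mod 5): since gcd(143, 5) = 1, we get a unique residue mod 715.
    Write x = 89 + 143·t and substitute into x ≡ 0 (mod 5): 143·t ≡ 0 − 89 = -89 (mod 5).
    Reduce coefficients mod 5: 3·t ≡ 1 (mod 5).
    The inverse of 3 mod 5 is 2 (since 3·2 = 6 = 1·5 + 1), so t ≡ 2·1 = 2 ≡ 2 (mod 5).
    Then x = 89 + 143·2 = 375, valid modulo lcm(143, 5) = 715: x ≡ 375 (mod 715).
Verify: 375 mod 11 = 1 ✓, 375 mod 13 = 11 ✓, 375 mod 5 = 0 ✓.

x ≡ 375 (mod 715).


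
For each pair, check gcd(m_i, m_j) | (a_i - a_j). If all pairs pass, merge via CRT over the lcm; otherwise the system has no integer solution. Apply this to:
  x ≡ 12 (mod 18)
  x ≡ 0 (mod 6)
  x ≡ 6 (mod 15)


Moduli 18, 6, 15 are not pairwise coprime, so CRT works modulo lcm(m_i) when all pairwise compatibility conditions hold.
Pairwise compatibility: gcd(m_i, m_j) must divide a_i - a_j for every pair.
Merge one congruence at a time:
  Start: x ≡ 12 (mod 18).
  Combine with x ≡ 0 (mod 6): gcd(18, 6) = 6; 0 - 12 = -12, which IS divisible by 6, so compatible.
    Write x = 12 + 18·t and substitute into x ≡ 0 (mod 6): 18·t ≡ 0 − 12 = -12 (mod 6).
    Divide the congruence (and modulus) by g = 6: 3·t ≡ -2 (mod 1).
    Modulo 1 every t works; take t = 0.
    Then x = 12 + 18·0 = 12, valid modulo lcm(18, 6) = 18: x ≡ 12 (mod 18).
  Combine with x ≡ 6 (mod 15): gcd(18, 15) = 3; 6 - 12 = -6, which IS divisible by 3, so compatible.
    Write x = 12 + 18·t and substitute into x ≡ 6 (mod 15): 18·t ≡ 6 − 12 = -6 (mod 15).
    Divide the congruence (and modulus) by g = 3: 6·t ≡ -2 (mod 5).
    Reduce coefficients mod 5: 1·t ≡ 3 (mod 5).
    So t ≡ 3 (mod 5).
    Then x = 12 + 18·3 = 66, valid modulo lcm(18, 15) = 90: x ≡ 66 (mod 90).
Verify: 66 mod 18 = 12, 66 mod 6 = 0, 66 mod 15 = 6.

x ≡ 66 (mod 90).


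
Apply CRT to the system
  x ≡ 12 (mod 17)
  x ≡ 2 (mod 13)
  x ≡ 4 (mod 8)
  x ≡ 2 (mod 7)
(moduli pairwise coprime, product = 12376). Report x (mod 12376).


Product of moduli M = 17 · 13 · 8 · 7 = 12376.
Merge one congruence at a time:
  Start: x ≡ 12 (mod 17).
  Combine with x ≡ 2 (mod 13); new modulus lcm = 221.
    Write x = 12 + 17·t and substitute into x ≡ 2 (mod 13): 17·t ≡ 2 − 12 = -10 (mod 13).
    Reduce coefficients mod 13: 4·t ≡ 3 (mod 13).
    The inverse of 4 mod 13 is 10 (since 4·10 = 40 = 3·13 + 1), so t ≡ 10·3 = 30 ≡ 4 (mod 13).
    Then x = 12 + 17·4 = 80, valid modulo lcm(17, 13) = 221: x ≡ 80 (mod 221).
  Combine with x ≡ 4 (mod 8); new modulus lcm = 1768.
    Write x = 80 + 221·t and substitute into x ≡ 4 (mod 8): 221·t ≡ 4 − 80 = -76 (mod 8).
    Reduce coefficients mod 8: 5·t ≡ 4 (mod 8).
    The inverse of 5 mod 8 is 5 (since 5·5 = 25 = 3·8 + 1), so t ≡ 5·4 = 20 ≡ 4 (mod 8).
    Then x = 80 + 221·4 = 964, valid modulo lcm(221, 8) = 1768: x ≡ 964 (mod 1768).
  Combine with x ≡ 2 (mod 7); new modulus lcm = 12376.
    Write x = 964 + 1768·t and substitute into x ≡ 2 (mod 7): 1768·t ≡ 2 − 964 = -962 (mod 7).
    Reduce coefficients mod 7: 4·t ≡ 4 (mod 7).
    The inverse of 4 mod 7 is 2 (since 4·2 = 8 = 1·7 + 1), so t ≡ 2·4 = 8 ≡ 1 (mod 7).
    Then x = 964 + 1768·1 = 2732, valid modulo lcm(1768, 7) = 12376: x ≡ 2732 (mod 12376).
Verify against each original: 2732 mod 17 = 12, 2732 mod 13 = 2, 2732 mod 8 = 4, 2732 mod 7 = 2.

x ≡ 2732 (mod 12376).


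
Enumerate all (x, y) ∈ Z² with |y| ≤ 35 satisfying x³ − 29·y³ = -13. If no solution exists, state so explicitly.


The equation is x³ - 29y³ = -13. For fixed y, x³ = 29·y³ − 13, so a solution requires the RHS to be a perfect cube.
Strategy: iterate y from -35 to 35, compute RHS = 29·y³ − 13, and check whether it is a (positive or negative) perfect cube.
Check small values of y:
  y = 0: RHS = -13 is not a perfect cube.
  y = 1: RHS = 16 is not a perfect cube.
  y = -1: RHS = -42 is not a perfect cube.
  y = 2: RHS = 219 is not a perfect cube.
  y = -2: RHS = -245 is not a perfect cube.
  y = 3: RHS = 770 is not a perfect cube.
  y = -3: RHS = -796 is not a perfect cube.
Continuing the search up to |y| = 35 finds no solutions either.
No (x, y) in the scanned range satisfies the equation.

No integer solutions with |y| ≤ 35.
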